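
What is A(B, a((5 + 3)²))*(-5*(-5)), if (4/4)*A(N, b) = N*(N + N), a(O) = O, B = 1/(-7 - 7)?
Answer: 25/98 ≈ 0.25510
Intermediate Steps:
B = -1/14 (B = 1/(-14) = -1/14 ≈ -0.071429)
A(N, b) = 2*N² (A(N, b) = N*(N + N) = N*(2*N) = 2*N²)
A(B, a((5 + 3)²))*(-5*(-5)) = (2*(-1/14)²)*(-5*(-5)) = (2*(1/196))*25 = (1/98)*25 = 25/98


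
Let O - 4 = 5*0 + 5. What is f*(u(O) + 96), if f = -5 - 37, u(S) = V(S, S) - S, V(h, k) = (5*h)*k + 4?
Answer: -20832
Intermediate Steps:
V(h, k) = 4 + 5*h*k (V(h, k) = 5*h*k + 4 = 4 + 5*h*k)
O = 9 (O = 4 + (5*0 + 5) = 4 + (0 + 5) = 4 + 5 = 9)
u(S) = 4 - S + 5*S² (u(S) = (4 + 5*S*S) - S = (4 + 5*S²) - S = 4 - S + 5*S²)
f = -42
f*(u(O) + 96) = -42*((4 - 1*9 + 5*9²) + 96) = -42*((4 - 9 + 5*81) + 96) = -42*((4 - 9 + 405) + 96) = -42*(400 + 96) = -42*496 = -20832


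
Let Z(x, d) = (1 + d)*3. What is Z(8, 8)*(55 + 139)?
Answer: 5238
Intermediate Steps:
Z(x, d) = 3 + 3*d
Z(8, 8)*(55 + 139) = (3 + 3*8)*(55 + 139) = (3 + 24)*194 = 27*194 = 5238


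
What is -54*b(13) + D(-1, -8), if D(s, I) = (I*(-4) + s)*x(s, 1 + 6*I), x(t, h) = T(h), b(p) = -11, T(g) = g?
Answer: -863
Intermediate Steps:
x(t, h) = h
D(s, I) = (1 + 6*I)*(s - 4*I) (D(s, I) = (I*(-4) + s)*(1 + 6*I) = (-4*I + s)*(1 + 6*I) = (s - 4*I)*(1 + 6*I) = (1 + 6*I)*(s - 4*I))
-54*b(13) + D(-1, -8) = -54*(-11) - (1 + 6*(-8))*(-1*(-1) + 4*(-8)) = 594 - (1 - 48)*(1 - 32) = 594 - 1*(-47)*(-31) = 594 - 1457 = -863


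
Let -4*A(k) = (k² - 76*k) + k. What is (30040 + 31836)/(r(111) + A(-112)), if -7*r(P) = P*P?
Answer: -433132/48973 ≈ -8.8443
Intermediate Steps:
r(P) = -P²/7 (r(P) = -P*P/7 = -P²/7)
A(k) = -k²/4 + 75*k/4 (A(k) = -((k² - 76*k) + k)/4 = -(k² - 75*k)/4 = -k²/4 + 75*k/4)
(30040 + 31836)/(r(111) + A(-112)) = (30040 + 31836)/(-⅐*111² + (¼)*(-112)*(75 - 1*(-112))) = 61876/(-⅐*12321 + (¼)*(-112)*(75 + 112)) = 61876/(-12321/7 + (¼)*(-112)*187) = 61876/(-12321/7 - 5236) = 61876/(-48973/7) = 61876*(-7/48973) = -433132/48973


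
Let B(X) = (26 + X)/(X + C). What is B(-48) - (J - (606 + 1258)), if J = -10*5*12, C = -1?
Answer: 120758/49 ≈ 2464.4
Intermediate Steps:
B(X) = (26 + X)/(-1 + X) (B(X) = (26 + X)/(X - 1) = (26 + X)/(-1 + X))
J = -600 (J = -50*12 = -600)
B(-48) - (J - (606 + 1258)) = (26 - 48)/(-1 - 48) - (-600 - (606 + 1258)) = -22/(-49) - (-600 - 1*1864) = -1/49*(-22) - (-600 - 1864) = 22/49 - 1*(-2464) = 22/49 + 2464 = 120758/49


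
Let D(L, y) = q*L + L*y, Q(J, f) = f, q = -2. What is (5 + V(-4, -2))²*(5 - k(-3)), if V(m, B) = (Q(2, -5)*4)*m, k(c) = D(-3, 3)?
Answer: 57800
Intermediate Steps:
D(L, y) = -2*L + L*y
k(c) = -3 (k(c) = -3*(-2 + 3) = -3*1 = -3)
V(m, B) = -20*m (V(m, B) = (-5*4)*m = -20*m)
(5 + V(-4, -2))²*(5 - k(-3)) = (5 - 20*(-4))²*(5 - 1*(-3)) = (5 + 80)²*(5 + 3) = 85²*8 = 7225*8 = 57800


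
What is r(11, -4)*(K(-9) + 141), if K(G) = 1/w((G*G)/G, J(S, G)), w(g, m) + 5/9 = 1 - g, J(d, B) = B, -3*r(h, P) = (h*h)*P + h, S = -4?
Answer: 1891054/85 ≈ 22248.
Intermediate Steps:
r(h, P) = -h/3 - P*h**2/3 (r(h, P) = -((h*h)*P + h)/3 = -(h**2*P + h)/3 = -(P*h**2 + h)/3 = -(h + P*h**2)/3 = -h/3 - P*h**2/3)
w(g, m) = 4/9 - g (w(g, m) = -5/9 + (1 - g) = 4/9 - g)
K(G) = 1/(4/9 - G) (K(G) = 1/(4/9 - G*G/G) = 1/(4/9 - G**2/G) = 1/(4/9 - G))
r(11, -4)*(K(-9) + 141) = (-1/3*11*(1 - 4*11))*(-9/(-4 + 9*(-9)) + 141) = (-1/3*11*(1 - 44))*(-9/(-4 - 81) + 141) = (-1/3*11*(-43))*(-9/(-85) + 141) = 473*(-9*(-1/85) + 141)/3 = 473*(9/85 + 141)/3 = (473/3)*(11994/85) = 1891054/85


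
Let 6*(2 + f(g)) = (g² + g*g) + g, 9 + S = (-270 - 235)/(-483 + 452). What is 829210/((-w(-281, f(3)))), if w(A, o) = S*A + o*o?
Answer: 20564408/50749 ≈ 405.22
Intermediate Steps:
S = 226/31 (S = -9 + (-270 - 235)/(-483 + 452) = -9 - 505/(-31) = -9 - 505*(-1/31) = -9 + 505/31 = 226/31 ≈ 7.2903)
f(g) = -2 + g²/3 + g/6 (f(g) = -2 + ((g² + g*g) + g)/6 = -2 + ((g² + g²) + g)/6 = -2 + (2*g² + g)/6 = -2 + (g + 2*g²)/6 = -2 + (g²/3 + g/6) = -2 + g²/3 + g/6)
w(A, o) = o² + 226*A/31 (w(A, o) = 226*A/31 + o*o = 226*A/31 + o² = o² + 226*A/31)
829210/((-w(-281, f(3)))) = 829210/((-((-2 + (⅓)*3² + (⅙)*3)² + (226/31)*(-281)))) = 829210/((-((-2 + (⅓)*9 + ½)² - 63506/31))) = 829210/((-((-2 + 3 + ½)² - 63506/31))) = 829210/((-((3/2)² - 63506/31))) = 829210/((-(9/4 - 63506/31))) = 829210/((-1*(-253745/124))) = 829210/(253745/124) = 829210*(124/253745) = 20564408/50749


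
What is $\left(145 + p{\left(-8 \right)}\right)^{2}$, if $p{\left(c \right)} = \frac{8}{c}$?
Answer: $20736$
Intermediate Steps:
$\left(145 + p{\left(-8 \right)}\right)^{2} = \left(145 + \frac{8}{-8}\right)^{2} = \left(145 + 8 \left(- \frac{1}{8}\right)\right)^{2} = \left(145 - 1\right)^{2} = 144^{2} = 20736$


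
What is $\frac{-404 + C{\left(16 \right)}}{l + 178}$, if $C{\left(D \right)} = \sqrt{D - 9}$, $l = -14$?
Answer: $- \frac{101}{41} + \frac{\sqrt{7}}{164} \approx -2.4473$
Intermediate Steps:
$C{\left(D \right)} = \sqrt{-9 + D}$
$\frac{-404 + C{\left(16 \right)}}{l + 178} = \frac{-404 + \sqrt{-9 + 16}}{-14 + 178} = \frac{-404 + \sqrt{7}}{164} = \left(-404 + \sqrt{7}\right) \frac{1}{164} = - \frac{101}{41} + \frac{\sqrt{7}}{164}$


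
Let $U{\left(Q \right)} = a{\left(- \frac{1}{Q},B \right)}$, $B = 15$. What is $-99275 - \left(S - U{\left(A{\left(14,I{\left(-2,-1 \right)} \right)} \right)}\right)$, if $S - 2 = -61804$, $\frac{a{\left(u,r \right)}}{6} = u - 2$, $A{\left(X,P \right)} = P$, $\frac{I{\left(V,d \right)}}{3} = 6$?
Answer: $- \frac{112456}{3} \approx -37485.0$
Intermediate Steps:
$I{\left(V,d \right)} = 18$ ($I{\left(V,d \right)} = 3 \cdot 6 = 18$)
$a{\left(u,r \right)} = -12 + 6 u$ ($a{\left(u,r \right)} = 6 \left(u - 2\right) = 6 \left(-2 + u\right) = -12 + 6 u$)
$S = -61802$ ($S = 2 - 61804 = -61802$)
$U{\left(Q \right)} = -12 - \frac{6}{Q}$ ($U{\left(Q \right)} = -12 + 6 \left(- \frac{1}{Q}\right) = -12 - \frac{6}{Q}$)
$-99275 - \left(S - U{\left(A{\left(14,I{\left(-2,-1 \right)} \right)} \right)}\right) = -99275 - \left(-61802 - \left(-12 - \frac{6}{18}\right)\right) = -99275 - \left(-61802 - \left(-12 - \frac{1}{3}\right)\right) = -99275 - \left(-61802 - - \frac{37}{3}\right) = -99275 - \left(-61802 + \frac{37}{3}\right) = -99275 - - \frac{185369}{3} = -99275 + \frac{185369}{3} = - \frac{112456}{3}$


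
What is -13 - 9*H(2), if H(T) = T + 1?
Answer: -40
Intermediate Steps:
H(T) = 1 + T
-13 - 9*H(2) = -13 - 9*(1 + 2) = -13 - 9*3 = -13 - 27 = -40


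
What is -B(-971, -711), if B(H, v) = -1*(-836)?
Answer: -836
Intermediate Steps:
B(H, v) = 836
-B(-971, -711) = -1*836 = -836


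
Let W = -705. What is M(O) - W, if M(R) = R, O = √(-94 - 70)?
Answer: 705 + 2*I*√41 ≈ 705.0 + 12.806*I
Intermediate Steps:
O = 2*I*√41 (O = √(-164) = 2*I*√41 ≈ 12.806*I)
M(O) - W = 2*I*√41 - 1*(-705) = 2*I*√41 + 705 = 705 + 2*I*√41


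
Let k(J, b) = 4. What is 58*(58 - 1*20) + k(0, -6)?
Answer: 2208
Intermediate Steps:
58*(58 - 1*20) + k(0, -6) = 58*(58 - 1*20) + 4 = 58*(58 - 20) + 4 = 58*38 + 4 = 2204 + 4 = 2208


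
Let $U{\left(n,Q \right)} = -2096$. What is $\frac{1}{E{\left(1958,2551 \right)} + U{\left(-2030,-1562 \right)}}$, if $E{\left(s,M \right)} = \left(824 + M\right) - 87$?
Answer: $\frac{1}{1192} \approx 0.00083893$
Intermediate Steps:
$E{\left(s,M \right)} = 737 + M$
$\frac{1}{E{\left(1958,2551 \right)} + U{\left(-2030,-1562 \right)}} = \frac{1}{\left(737 + 2551\right) - 2096} = \frac{1}{3288 - 2096} = \frac{1}{1192}$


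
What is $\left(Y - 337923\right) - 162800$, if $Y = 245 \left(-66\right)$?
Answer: $-516893$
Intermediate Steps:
$Y = -16170$
$\left(Y - 337923\right) - 162800 = \left(-16170 - 337923\right) - 162800 = -354093 - 162800 = -516893$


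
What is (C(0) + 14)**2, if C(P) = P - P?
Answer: 196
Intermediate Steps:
C(P) = 0
(C(0) + 14)**2 = (0 + 14)**2 = 14**2 = 196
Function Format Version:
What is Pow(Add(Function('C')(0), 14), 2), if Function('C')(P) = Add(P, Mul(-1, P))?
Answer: 196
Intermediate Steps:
Function('C')(P) = 0
Pow(Add(Function('C')(0), 14), 2) = Pow(Add(0, 14), 2) = Pow(14, 2) = 196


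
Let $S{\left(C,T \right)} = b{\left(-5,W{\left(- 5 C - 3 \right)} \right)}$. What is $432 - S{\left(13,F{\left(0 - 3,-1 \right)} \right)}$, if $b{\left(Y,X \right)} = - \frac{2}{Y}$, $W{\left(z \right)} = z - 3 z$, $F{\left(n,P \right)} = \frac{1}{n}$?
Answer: $\frac{2158}{5} \approx 431.6$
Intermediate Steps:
$W{\left(z \right)} = - 2 z$
$S{\left(C,T \right)} = \frac{2}{5}$ ($S{\left(C,T \right)} = - \frac{2}{-5} = \left(-2\right) \left(- \frac{1}{5}\right) = \frac{2}{5}$)
$432 - S{\left(13,F{\left(0 - 3,-1 \right)} \right)} = 432 - \frac{2}{5} = \frac{2158}{5}$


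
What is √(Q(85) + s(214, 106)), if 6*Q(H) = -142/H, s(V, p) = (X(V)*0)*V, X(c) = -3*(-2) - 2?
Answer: I*√18105/255 ≈ 0.52767*I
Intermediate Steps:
X(c) = 4 (X(c) = 6 - 2 = 4)
s(V, p) = 0 (s(V, p) = (4*0)*V = 0*V = 0)
Q(H) = -71/(3*H) (Q(H) = (-142/H)/6 = -71/(3*H))
√(Q(85) + s(214, 106)) = √(-71/3/85 + 0) = √(-71/3*1/85 + 0) = √(-71/255 + 0) = √(-71/255) = I*√18105/255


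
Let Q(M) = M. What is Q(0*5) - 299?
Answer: -299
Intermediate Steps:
Q(0*5) - 299 = 0*5 - 299 = 0 - 299 = -299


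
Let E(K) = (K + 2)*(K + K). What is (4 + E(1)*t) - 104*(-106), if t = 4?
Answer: 11052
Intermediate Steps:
E(K) = 2*K*(2 + K) (E(K) = (2 + K)*(2*K) = 2*K*(2 + K))
(4 + E(1)*t) - 104*(-106) = (4 + (2*1*(2 + 1))*4) - 104*(-106) = (4 + (2*1*3)*4) + 11024 = (4 + 6*4) + 11024 = (4 + 24) + 11024 = 28 + 11024 = 11052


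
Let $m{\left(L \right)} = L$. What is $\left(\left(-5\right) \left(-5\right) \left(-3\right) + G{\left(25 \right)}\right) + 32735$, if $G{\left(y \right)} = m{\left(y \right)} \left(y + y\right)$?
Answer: $33910$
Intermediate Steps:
$G{\left(y \right)} = 2 y^{2}$ ($G{\left(y \right)} = y \left(y + y\right) = y 2 y = 2 y^{2}$)
$\left(\left(-5\right) \left(-5\right) \left(-3\right) + G{\left(25 \right)}\right) + 32735 = \left(\left(-5\right) \left(-5\right) \left(-3\right) + 2 \cdot 25^{2}\right) + 32735 = \left(25 \left(-3\right) + 2 \cdot 625\right) + 32735 = \left(-75 + 1250\right) + 32735 = 1175 + 32735 = 33910$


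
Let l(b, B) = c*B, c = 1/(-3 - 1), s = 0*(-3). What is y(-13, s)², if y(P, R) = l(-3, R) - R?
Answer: 0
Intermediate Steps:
s = 0
c = -¼ (c = 1/(-4) = -¼ ≈ -0.25000)
l(b, B) = -B/4
y(P, R) = -5*R/4 (y(P, R) = -R/4 - R = -5*R/4)
y(-13, s)² = (-5/4*0)² = 0² = 0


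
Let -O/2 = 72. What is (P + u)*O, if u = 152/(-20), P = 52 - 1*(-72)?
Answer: -83808/5 ≈ -16762.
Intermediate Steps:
O = -144 (O = -2*72 = -144)
P = 124 (P = 52 + 72 = 124)
u = -38/5 (u = 152*(-1/20) = -38/5 ≈ -7.6000)
(P + u)*O = (124 - 38/5)*(-144) = (582/5)*(-144) = -83808/5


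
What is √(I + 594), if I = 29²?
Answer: √1435 ≈ 37.881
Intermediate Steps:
I = 841
√(I + 594) = √(841 + 594) = √1435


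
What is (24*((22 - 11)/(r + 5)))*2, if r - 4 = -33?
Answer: -22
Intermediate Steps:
r = -29 (r = 4 - 33 = -29)
(24*((22 - 11)/(r + 5)))*2 = (24*((22 - 11)/(-29 + 5)))*2 = (24*(11/(-24)))*2 = (24*(11*(-1/24)))*2 = (24*(-11/24))*2 = -11*2 = -22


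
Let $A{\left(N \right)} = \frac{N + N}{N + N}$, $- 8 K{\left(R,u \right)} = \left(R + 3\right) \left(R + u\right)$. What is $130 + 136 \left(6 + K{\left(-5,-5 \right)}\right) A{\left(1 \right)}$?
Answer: $606$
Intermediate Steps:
$K{\left(R,u \right)} = - \frac{\left(3 + R\right) \left(R + u\right)}{8}$ ($K{\left(R,u \right)} = - \frac{\left(R + 3\right) \left(R + u\right)}{8} = - \frac{\left(3 + R\right) \left(R + u\right)}{8}$)
$A{\left(N \right)} = 1$ ($A{\left(N \right)} = \frac{2 N}{2 N} = 2 N \frac{1}{2 N} = 1$)
$130 + 136 \left(6 + K{\left(-5,-5 \right)}\right) A{\left(1 \right)} = 130 + 136 \left(6 - \left(- \frac{15}{4} + \frac{25}{8} + \frac{25}{8}\right)\right) 1 = 130 + 136 \left(6 + \left(\frac{15}{8} + \frac{15}{8} - \frac{25}{8} - \frac{25}{8}\right)\right) 1 = 130 + 136 \left(6 - \frac{5}{2}\right) 1 = 130 + 136 \cdot \frac{7}{2} \cdot 1 = 130 + 136 \cdot \frac{7}{2} = 130 + 476 = 606$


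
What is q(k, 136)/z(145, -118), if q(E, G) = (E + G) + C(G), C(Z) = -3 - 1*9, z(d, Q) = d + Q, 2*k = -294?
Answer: -23/27 ≈ -0.85185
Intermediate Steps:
k = -147 (k = (½)*(-294) = -147)
z(d, Q) = Q + d
C(Z) = -12 (C(Z) = -3 - 9 = -12)
q(E, G) = -12 + E + G (q(E, G) = (E + G) - 12 = -12 + E + G)
q(k, 136)/z(145, -118) = (-12 - 147 + 136)/(-118 + 145) = -23/27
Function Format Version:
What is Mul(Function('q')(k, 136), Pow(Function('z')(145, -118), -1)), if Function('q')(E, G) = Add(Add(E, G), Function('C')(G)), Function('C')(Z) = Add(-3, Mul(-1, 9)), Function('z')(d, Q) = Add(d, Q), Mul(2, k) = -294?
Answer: Rational(-23, 27) ≈ -0.85185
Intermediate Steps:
k = -147 (k = Mul(Rational(1, 2), -294) = -147)
Function('z')(d, Q) = Add(Q, d)
Function('C')(Z) = -12 (Function('C')(Z) = Add(-3, -9) = -12)
Function('q')(E, G) = Add(-12, E, G) (Function('q')(E, G) = Add(Add(E, G), -12) = Add(-12, E, G))
Mul(Function('q')(k, 136), Pow(Function('z')(145, -118), -1)) = Mul(Add(-12, -147, 136), Pow(Add(-118, 145), -1)) = Mul(-23, Pow(27, -1)) = Mul(-23, Rational(1, 27)) = Rational(-23, 27)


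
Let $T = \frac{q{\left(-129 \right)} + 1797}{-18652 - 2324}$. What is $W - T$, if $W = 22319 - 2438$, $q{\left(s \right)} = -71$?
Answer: $\frac{208512791}{10488} \approx 19881.0$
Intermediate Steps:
$W = 19881$
$T = - \frac{863}{10488}$ ($T = \frac{-71 + 1797}{-18652 - 2324} = \frac{1726}{-20976} = 1726 \left(- \frac{1}{20976}\right) = - \frac{863}{10488} \approx -0.082284$)
$W - T = 19881 - - \frac{863}{10488} = 19881 + \frac{863}{10488} = \frac{208512791}{10488}$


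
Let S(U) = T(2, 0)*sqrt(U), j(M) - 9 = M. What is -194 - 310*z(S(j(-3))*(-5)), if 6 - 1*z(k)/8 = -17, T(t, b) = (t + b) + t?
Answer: -57234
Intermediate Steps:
j(M) = 9 + M
T(t, b) = b + 2*t (T(t, b) = (b + t) + t = b + 2*t)
S(U) = 4*sqrt(U) (S(U) = (0 + 2*2)*sqrt(U) = (0 + 4)*sqrt(U) = 4*sqrt(U))
z(k) = 184 (z(k) = 48 - 8*(-17) = 48 + 136 = 184)
-194 - 310*z(S(j(-3))*(-5)) = -194 - 310*184 = -194 - 57040 = -57234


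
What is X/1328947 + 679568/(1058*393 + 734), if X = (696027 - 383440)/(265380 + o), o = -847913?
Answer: 4697242525900836/2879084240350969 ≈ 1.6315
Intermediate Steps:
X = -312587/582533 (X = (696027 - 383440)/(265380 - 847913) = 312587/(-582533) = 312587*(-1/582533) = -312587/582533 ≈ -0.53660)
X/1328947 + 679568/(1058*393 + 734) = -312587/582533/1328947 + 679568/(1058*393 + 734) = -312587/582533*1/1328947 + 679568/(415794 + 734) = -312587/774155482751 + 679568/416528 = -312587/774155482751 + 679568*(1/416528) = -312587/774155482751 + 42473/26033 = 4697242525900836/2879084240350969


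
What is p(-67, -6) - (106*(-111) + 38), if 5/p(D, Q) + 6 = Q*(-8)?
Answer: 492581/42 ≈ 11728.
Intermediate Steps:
p(D, Q) = 5/(-6 - 8*Q) (p(D, Q) = 5/(-6 + Q*(-8)) = 5/(-6 - 8*Q))
p(-67, -6) - (106*(-111) + 38) = -5/(6 + 8*(-6)) - (106*(-111) + 38) = -5/(6 - 48) - (-11766 + 38) = -5/(-42) - 1*(-11728) = -5*(-1/42) + 11728 = 5/42 + 11728 = 492581/42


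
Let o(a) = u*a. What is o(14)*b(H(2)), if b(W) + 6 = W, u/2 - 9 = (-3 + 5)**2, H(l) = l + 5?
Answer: 364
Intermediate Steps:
H(l) = 5 + l
u = 26 (u = 18 + 2*(-3 + 5)**2 = 18 + 2*2**2 = 18 + 2*4 = 18 + 8 = 26)
b(W) = -6 + W
o(a) = 26*a
o(14)*b(H(2)) = (26*14)*(-6 + (5 + 2)) = 364*(-6 + 7) = 364*1 = 364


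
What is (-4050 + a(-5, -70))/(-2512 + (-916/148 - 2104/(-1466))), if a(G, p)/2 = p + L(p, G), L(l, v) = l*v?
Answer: 18930458/13651377 ≈ 1.3867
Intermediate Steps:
a(G, p) = 2*p + 2*G*p (a(G, p) = 2*(p + p*G) = 2*(p + G*p) = 2*p + 2*G*p)
(-4050 + a(-5, -70))/(-2512 + (-916/148 - 2104/(-1466))) = (-4050 + 2*(-70)*(1 - 5))/(-2512 + (-916/148 - 2104/(-1466))) = (-4050 + 2*(-70)*(-4))/(-2512 + (-916*1/148 - 2104*(-1/1466))) = (-4050 + 560)/(-2512 + (-229/37 + 1052/733)) = -3490/(-2512 - 128933/27121) = -3490/(-68256885/27121) = -3490*(-27121/68256885) = 18930458/13651377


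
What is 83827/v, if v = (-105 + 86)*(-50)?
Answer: 83827/950 ≈ 88.239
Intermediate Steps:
v = 950 (v = -19*(-50) = 950)
83827/v = 83827/950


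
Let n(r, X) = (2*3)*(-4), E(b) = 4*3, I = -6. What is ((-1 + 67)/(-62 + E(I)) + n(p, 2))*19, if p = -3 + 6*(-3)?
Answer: -12027/25 ≈ -481.08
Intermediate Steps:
p = -21 (p = -3 - 18 = -21)
E(b) = 12
n(r, X) = -24 (n(r, X) = 6*(-4) = -24)
((-1 + 67)/(-62 + E(I)) + n(p, 2))*19 = ((-1 + 67)/(-62 + 12) - 24)*19 = (66/(-50) - 24)*19 = (66*(-1/50) - 24)*19 = (-33/25 - 24)*19 = -633/25*19 = -12027/25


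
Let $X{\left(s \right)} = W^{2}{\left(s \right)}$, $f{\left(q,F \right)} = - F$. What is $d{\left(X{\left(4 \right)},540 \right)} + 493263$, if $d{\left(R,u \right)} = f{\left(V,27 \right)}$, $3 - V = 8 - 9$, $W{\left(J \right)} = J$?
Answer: $493236$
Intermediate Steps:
$V = 4$ ($V = 3 - \left(8 - 9\right) = 3 - -1 = 3 + 1 = 4$)
$X{\left(s \right)} = s^{2}$
$d{\left(R,u \right)} = -27$ ($d{\left(R,u \right)} = \left(-1\right) 27 = -27$)
$d{\left(X{\left(4 \right)},540 \right)} + 493263 = -27 + 493263 = 493236$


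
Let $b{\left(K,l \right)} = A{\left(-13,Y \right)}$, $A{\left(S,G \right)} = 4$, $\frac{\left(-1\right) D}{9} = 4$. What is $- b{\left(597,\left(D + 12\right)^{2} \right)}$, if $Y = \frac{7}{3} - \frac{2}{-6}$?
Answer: $-4$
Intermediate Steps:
$Y = \frac{8}{3}$ ($Y = 7 \cdot \frac{1}{3} - - \frac{1}{3} = \frac{7}{3} + \frac{1}{3} = \frac{8}{3} \approx 2.6667$)
$D = -36$ ($D = \left(-9\right) 4 = -36$)
$b{\left(K,l \right)} = 4$
$- b{\left(597,\left(D + 12\right)^{2} \right)} = \left(-1\right) 4 = -4$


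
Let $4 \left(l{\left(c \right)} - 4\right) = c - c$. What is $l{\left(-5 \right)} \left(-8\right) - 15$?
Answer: $-47$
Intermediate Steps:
$l{\left(c \right)} = 4$ ($l{\left(c \right)} = 4 + \frac{c - c}{4} = 4 + \frac{1}{4} \cdot 0 = 4 + 0 = 4$)
$l{\left(-5 \right)} \left(-8\right) - 15 = 4 \left(-8\right) - 15 = -32 - 15 = -47$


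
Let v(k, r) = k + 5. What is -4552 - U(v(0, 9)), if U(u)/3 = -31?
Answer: -4459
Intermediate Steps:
v(k, r) = 5 + k
U(u) = -93 (U(u) = 3*(-31) = -93)
-4552 - U(v(0, 9)) = -4552 - 1*(-93) = -4552 + 93 = -4459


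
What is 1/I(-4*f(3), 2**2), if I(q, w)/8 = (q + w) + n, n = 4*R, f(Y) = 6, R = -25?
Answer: -1/960 ≈ -0.0010417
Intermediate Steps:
n = -100 (n = 4*(-25) = -100)
I(q, w) = -800 + 8*q + 8*w (I(q, w) = 8*((q + w) - 100) = 8*(-100 + q + w) = -800 + 8*q + 8*w)
1/I(-4*f(3), 2**2) = 1/(-800 + 8*(-4*6) + 8*2**2) = 1/(-800 + 8*(-24) + 8*4) = 1/(-800 - 192 + 32) = 1/(-960) = -1/960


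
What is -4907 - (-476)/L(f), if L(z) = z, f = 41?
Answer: -200711/41 ≈ -4895.4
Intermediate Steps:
-4907 - (-476)/L(f) = -4907 - (-476)/41 = -4907 - 1*(-476/41) = -4907 + 476/41 = -200711/41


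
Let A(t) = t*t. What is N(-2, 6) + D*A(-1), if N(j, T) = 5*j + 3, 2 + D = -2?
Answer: -11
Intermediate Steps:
D = -4 (D = -2 - 2 = -4)
A(t) = t²
N(j, T) = 3 + 5*j
N(-2, 6) + D*A(-1) = (3 + 5*(-2)) - 4*(-1)² = (3 - 10) - 4*1 = -7 - 4 = -11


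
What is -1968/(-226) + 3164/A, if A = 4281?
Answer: 4570036/483753 ≈ 9.4470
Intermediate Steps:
-1968/(-226) + 3164/A = -1968/(-226) + 3164/4281 = -1968*(-1/226) + 3164*(1/4281) = 984/113 + 3164/4281 = 4570036/483753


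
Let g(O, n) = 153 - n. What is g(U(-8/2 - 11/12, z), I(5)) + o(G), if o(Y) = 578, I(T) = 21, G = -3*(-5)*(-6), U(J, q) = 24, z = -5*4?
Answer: 710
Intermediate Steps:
z = -20
G = -90 (G = 15*(-6) = -90)
g(U(-8/2 - 11/12, z), I(5)) + o(G) = (153 - 1*21) + 578 = (153 - 21) + 578 = 132 + 578 = 710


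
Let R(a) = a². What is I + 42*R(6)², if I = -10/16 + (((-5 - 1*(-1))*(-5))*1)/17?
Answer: 7402827/136 ≈ 54433.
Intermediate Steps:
I = 75/136 (I = -10*1/16 + (((-5 + 1)*(-5))*1)*(1/17) = -5/8 + (-4*(-5)*1)*(1/17) = -5/8 + (20*1)*(1/17) = -5/8 + 20*(1/17) = -5/8 + 20/17 = 75/136 ≈ 0.55147)
I + 42*R(6)² = 75/136 + 42*(6²)² = 75/136 + 42*36² = 75/136 + 42*1296 = 75/136 + 54432 = 7402827/136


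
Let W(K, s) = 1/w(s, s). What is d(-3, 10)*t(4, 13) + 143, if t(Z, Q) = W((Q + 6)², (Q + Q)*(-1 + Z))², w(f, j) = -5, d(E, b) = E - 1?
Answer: 3571/25 ≈ 142.84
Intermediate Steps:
d(E, b) = -1 + E
W(K, s) = -⅕ (W(K, s) = 1/(-5) = -⅕)
t(Z, Q) = 1/25 (t(Z, Q) = (-⅕)² = 1/25)
d(-3, 10)*t(4, 13) + 143 = (-1 - 3)*(1/25) + 143 = -4*1/25 + 143 = -4/25 + 143 = 3571/25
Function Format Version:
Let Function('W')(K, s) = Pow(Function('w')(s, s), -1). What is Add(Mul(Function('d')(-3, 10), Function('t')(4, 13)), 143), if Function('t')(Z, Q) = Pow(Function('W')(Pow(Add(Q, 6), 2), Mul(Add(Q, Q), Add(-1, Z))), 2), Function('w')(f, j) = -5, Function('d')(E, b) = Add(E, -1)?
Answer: Rational(3571, 25) ≈ 142.84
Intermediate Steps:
Function('d')(E, b) = Add(-1, E)
Function('W')(K, s) = Rational(-1, 5) (Function('W')(K, s) = Pow(-5, -1) = Rational(-1, 5))
Function('t')(Z, Q) = Rational(1, 25) (Function('t')(Z, Q) = Pow(Rational(-1, 5), 2) = Rational(1, 25))
Add(Mul(Function('d')(-3, 10), Function('t')(4, 13)), 143) = Add(Mul(Add(-1, -3), Rational(1, 25)), 143) = Add(Mul(-4, Rational(1, 25)), 143) = Add(Rational(-4, 25), 143) = Rational(3571, 25)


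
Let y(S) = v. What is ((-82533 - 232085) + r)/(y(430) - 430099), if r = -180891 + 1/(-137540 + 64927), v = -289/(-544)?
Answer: 383790880192/333127894521 ≈ 1.1521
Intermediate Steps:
v = 17/32 (v = -289*(-1/544) = 17/32 ≈ 0.53125)
r = -13135038184/72613 (r = -180891 + 1/(-72613) = -180891 - 1/72613 = -13135038184/72613 ≈ -1.8089e+5)
y(S) = 17/32
((-82533 - 232085) + r)/(y(430) - 430099) = ((-82533 - 232085) - 13135038184/72613)/(17/32 - 430099) = (-314618 - 13135038184/72613)/(-13763151/32) = -35980395018/72613*(-32/13763151) = 383790880192/333127894521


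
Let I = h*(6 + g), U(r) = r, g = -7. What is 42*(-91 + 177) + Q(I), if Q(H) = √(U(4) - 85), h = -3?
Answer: 3612 + 9*I ≈ 3612.0 + 9.0*I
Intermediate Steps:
I = 3 (I = -3*(6 - 7) = -3*(-1) = 3)
Q(H) = 9*I (Q(H) = √(4 - 85) = √(-81) = 9*I)
42*(-91 + 177) + Q(I) = 42*(-91 + 177) + 9*I = 42*86 + 9*I = 3612 + 9*I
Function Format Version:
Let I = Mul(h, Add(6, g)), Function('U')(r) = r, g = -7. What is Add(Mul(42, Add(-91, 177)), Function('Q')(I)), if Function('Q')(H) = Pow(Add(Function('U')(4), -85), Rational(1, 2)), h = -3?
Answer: Add(3612, Mul(9, I)) ≈ Add(3612.0, Mul(9.0000, I))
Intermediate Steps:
I = 3 (I = Mul(-3, Add(6, -7)) = Mul(-3, -1) = 3)
Function('Q')(H) = Mul(9, I) (Function('Q')(H) = Pow(Add(4, -85), Rational(1, 2)) = Pow(-81, Rational(1, 2)) = Mul(9, I))
Add(Mul(42, Add(-91, 177)), Function('Q')(I)) = Add(Mul(42, Add(-91, 177)), Mul(9, I)) = Add(Mul(42, 86), Mul(9, I)) = Add(3612, Mul(9, I))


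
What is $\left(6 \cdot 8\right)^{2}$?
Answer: $2304$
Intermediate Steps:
$\left(6 \cdot 8\right)^{2} = 48^{2} = 2304$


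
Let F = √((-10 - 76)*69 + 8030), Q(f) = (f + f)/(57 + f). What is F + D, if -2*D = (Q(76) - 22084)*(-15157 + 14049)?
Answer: -85637320/7 + 4*√131 ≈ -1.2234e+7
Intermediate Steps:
Q(f) = 2*f/(57 + f) (Q(f) = (2*f)/(57 + f) = 2*f/(57 + f))
D = -85637320/7 (D = -(2*76/(57 + 76) - 22084)*(-15157 + 14049)/2 = -(2*76/133 - 22084)*(-1108)/2 = -(2*76*(1/133) - 22084)*(-1108)/2 = -(8/7 - 22084)*(-1108)/2 = -(-77290)*(-1108)/7 = -½*171274640/7 = -85637320/7 ≈ -1.2234e+7)
F = 4*√131 (F = √(-86*69 + 8030) = √(-5934 + 8030) = √2096 = 4*√131 ≈ 45.782)
F + D = 4*√131 - 85637320/7 = -85637320/7 + 4*√131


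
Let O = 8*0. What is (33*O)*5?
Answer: 0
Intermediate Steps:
O = 0
(33*O)*5 = (33*0)*5 = 0*5 = 0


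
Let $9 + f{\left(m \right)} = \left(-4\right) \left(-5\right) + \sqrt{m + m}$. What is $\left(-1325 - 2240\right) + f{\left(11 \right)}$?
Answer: $-3554 + \sqrt{22} \approx -3549.3$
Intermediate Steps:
$f{\left(m \right)} = 11 + \sqrt{2} \sqrt{m}$ ($f{\left(m \right)} = -9 + \left(\left(-4\right) \left(-5\right) + \sqrt{m + m}\right) = -9 + \left(20 + \sqrt{2 m}\right) = -9 + \left(20 + \sqrt{2} \sqrt{m}\right) = 11 + \sqrt{2} \sqrt{m}$)
$\left(-1325 - 2240\right) + f{\left(11 \right)} = \left(-1325 - 2240\right) + \left(11 + \sqrt{2} \sqrt{11}\right) = -3565 + \left(11 + \sqrt{22}\right) = -3554 + \sqrt{22}$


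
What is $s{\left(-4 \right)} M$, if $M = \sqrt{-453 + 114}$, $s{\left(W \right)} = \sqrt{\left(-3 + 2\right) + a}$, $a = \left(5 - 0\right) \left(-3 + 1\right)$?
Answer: $- \sqrt{3729} \approx -61.066$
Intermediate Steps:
$a = -10$ ($a = \left(5 + 0\right) \left(-2\right) = 5 \left(-2\right) = -10$)
$s{\left(W \right)} = i \sqrt{11}$ ($s{\left(W \right)} = \sqrt{\left(-3 + 2\right) - 10} = \sqrt{-1 - 10} = \sqrt{-11} = i \sqrt{11}$)
$M = i \sqrt{339}$ ($M = \sqrt{-339} = i \sqrt{339} \approx 18.412 i$)
$s{\left(-4 \right)} M = i \sqrt{11} i \sqrt{339} = - \sqrt{3729}$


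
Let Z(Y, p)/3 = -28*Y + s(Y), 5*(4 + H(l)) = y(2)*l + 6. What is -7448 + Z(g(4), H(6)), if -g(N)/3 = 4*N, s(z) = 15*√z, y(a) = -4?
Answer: -3416 + 180*I*√3 ≈ -3416.0 + 311.77*I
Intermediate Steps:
g(N) = -12*N
H(l) = -14/5 - 4*l/5 (H(l) = -4 + (-4*l + 6)/5 = -4 + (6 - 4*l)/5 = -4 + (6/5 - 4*l/5) = -14/5 - 4*l/5)
Z(Y, p) = -84*Y + 45*√Y (Z(Y, p) = 3*(-28*Y + 15*√Y) = -84*Y + 45*√Y)
-7448 + Z(g(4), H(6)) = -7448 + (-(-1008)*4 + 45*√(-12*4)) = -7448 + (-84*(-48) + 45*√(-48)) = -7448 + (4032 + 45*(4*I*√3)) = -7448 + (4032 + 180*I*√3) = -3416 + 180*I*√3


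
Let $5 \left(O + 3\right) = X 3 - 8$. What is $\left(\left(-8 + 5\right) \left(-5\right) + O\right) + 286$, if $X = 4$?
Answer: $\frac{1494}{5} \approx 298.8$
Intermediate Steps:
$O = - \frac{11}{5}$ ($O = -3 + \frac{4 \cdot 3 - 8}{5} = -3 + \frac{12 - 8}{5} = -3 + \frac{1}{5} \cdot 4 = -3 + \frac{4}{5} = - \frac{11}{5} \approx -2.2$)
$\left(\left(-8 + 5\right) \left(-5\right) + O\right) + 286 = \left(\left(-8 + 5\right) \left(-5\right) - \frac{11}{5}\right) + 286 = \left(\left(-3\right) \left(-5\right) - \frac{11}{5}\right) + 286 = \left(15 - \frac{11}{5}\right) + 286 = \frac{64}{5} + 286 = \frac{1494}{5}$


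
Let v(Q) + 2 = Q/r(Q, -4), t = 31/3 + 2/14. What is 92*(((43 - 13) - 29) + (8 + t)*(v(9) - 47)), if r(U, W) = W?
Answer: -1827488/21 ≈ -87023.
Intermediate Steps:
t = 220/21 (t = 31*(⅓) + 2*(1/14) = 31/3 + ⅐ = 220/21 ≈ 10.476)
v(Q) = -2 - Q/4 (v(Q) = -2 + Q/(-4) = -2 + Q*(-¼) = -2 - Q/4)
92*(((43 - 13) - 29) + (8 + t)*(v(9) - 47)) = 92*(((43 - 13) - 29) + (8 + 220/21)*((-2 - ¼*9) - 47)) = 92*((30 - 29) + 388*((-2 - 9/4) - 47)/21) = 92*(1 + 388*(-17/4 - 47)/21) = 92*(1 + (388/21)*(-205/4)) = 92*(1 - 19885/21) = 92*(-19864/21) = -1827488/21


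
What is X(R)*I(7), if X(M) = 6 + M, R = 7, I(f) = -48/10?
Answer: -312/5 ≈ -62.400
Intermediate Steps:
I(f) = -24/5 (I(f) = -48*1/10 = -24/5)
X(R)*I(7) = (6 + 7)*(-24/5) = 13*(-24/5) = -312/5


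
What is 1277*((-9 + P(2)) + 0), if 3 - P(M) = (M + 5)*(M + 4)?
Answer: -61296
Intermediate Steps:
P(M) = 3 - (4 + M)*(5 + M) (P(M) = 3 - (M + 5)*(M + 4) = 3 - (5 + M)*(4 + M) = 3 - (4 + M)*(5 + M))
1277*((-9 + P(2)) + 0) = 1277*((-9 + (-17 - 1*2² - 9*2)) + 0) = 1277*((-9 + (-17 - 1*4 - 18)) + 0) = 1277*((-9 + (-17 - 4 - 18)) + 0) = 1277*((-9 - 39) + 0) = 1277*(-48 + 0) = 1277*(-48) = -61296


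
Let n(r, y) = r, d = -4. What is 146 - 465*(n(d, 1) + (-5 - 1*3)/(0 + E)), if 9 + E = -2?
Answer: 18346/11 ≈ 1667.8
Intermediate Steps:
E = -11 (E = -9 - 2 = -11)
146 - 465*(n(d, 1) + (-5 - 1*3)/(0 + E)) = 146 - 465*(-4 + (-5 - 1*3)/(0 - 11)) = 146 - 465*(-4 + (-5 - 3)/(-11)) = 146 - 465*(-4 - 8*(-1/11)) = 146 - 465*(-4 + 8/11) = 146 - 465*(-36/11) = 146 + 16740/11 = 18346/11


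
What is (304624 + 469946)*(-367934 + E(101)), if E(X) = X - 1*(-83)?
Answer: -284848117500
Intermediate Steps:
E(X) = 83 + X (E(X) = X + 83 = 83 + X)
(304624 + 469946)*(-367934 + E(101)) = (304624 + 469946)*(-367934 + (83 + 101)) = 774570*(-367934 + 184) = 774570*(-367750) = -284848117500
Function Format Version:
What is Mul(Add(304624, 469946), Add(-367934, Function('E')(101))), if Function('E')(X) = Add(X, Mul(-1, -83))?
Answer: -284848117500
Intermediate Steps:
Function('E')(X) = Add(83, X) (Function('E')(X) = Add(X, 83) = Add(83, X))
Mul(Add(304624, 469946), Add(-367934, Function('E')(101))) = Mul(Add(304624, 469946), Add(-367934, Add(83, 101))) = Mul(774570, Add(-367934, 184)) = Mul(774570, -367750) = -284848117500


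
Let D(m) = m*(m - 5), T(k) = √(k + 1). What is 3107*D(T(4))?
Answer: 15535 - 15535*√5 ≈ -19202.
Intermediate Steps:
T(k) = √(1 + k)
D(m) = m*(-5 + m)
3107*D(T(4)) = 3107*(√(1 + 4)*(-5 + √(1 + 4))) = 3107*(√5*(-5 + √5)) = 3107*√5*(-5 + √5)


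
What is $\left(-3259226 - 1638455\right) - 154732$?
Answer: $-5052413$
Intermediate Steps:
$\left(-3259226 - 1638455\right) - 154732 = -4897681 - 154732 = -5052413$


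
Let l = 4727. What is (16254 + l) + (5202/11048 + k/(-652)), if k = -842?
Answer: 18893130937/900412 ≈ 20983.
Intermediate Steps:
(16254 + l) + (5202/11048 + k/(-652)) = (16254 + 4727) + (5202/11048 - 842/(-652)) = 20981 + (5202*(1/11048) - 842*(-1/652)) = 20981 + (2601/5524 + 421/326) = 20981 + 1586765/900412 = 18893130937/900412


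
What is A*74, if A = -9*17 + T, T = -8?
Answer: -11914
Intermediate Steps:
A = -161 (A = -9*17 - 8 = -153 - 8 = -161)
A*74 = -161*74 = -11914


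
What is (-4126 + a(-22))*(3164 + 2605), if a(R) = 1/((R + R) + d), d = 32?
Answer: -95213499/4 ≈ -2.3803e+7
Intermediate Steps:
a(R) = 1/(32 + 2*R) (a(R) = 1/((R + R) + 32) = 1/(2*R + 32) = 1/(32 + 2*R))
(-4126 + a(-22))*(3164 + 2605) = (-4126 + 1/(2*(16 - 22)))*(3164 + 2605) = (-4126 + (½)/(-6))*5769 = (-4126 + (½)*(-⅙))*5769 = (-4126 - 1/12)*5769 = -49513/12*5769 = -95213499/4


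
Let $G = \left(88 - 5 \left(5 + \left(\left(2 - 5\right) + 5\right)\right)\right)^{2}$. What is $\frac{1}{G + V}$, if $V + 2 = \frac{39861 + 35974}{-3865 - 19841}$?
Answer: $\frac{23706}{66466907} \approx 0.00035666$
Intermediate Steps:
$V = - \frac{123247}{23706}$ ($V = -2 + \frac{39861 + 35974}{-3865 - 19841} = -2 + \frac{75835}{-23706} = -2 + 75835 \left(- \frac{1}{23706}\right) = -2 - \frac{75835}{23706} = - \frac{123247}{23706} \approx -5.199$)
$G = 2809$ ($G = \left(88 - 5 \left(5 + \left(-3 + 5\right)\right)\right)^{2} = \left(88 - 5 \left(5 + 2\right)\right)^{2} = \left(88 - 35\right)^{2} = 53^{2} = 2809$)
$\frac{1}{G + V} = \frac{1}{2809 - \frac{123247}{23706}} = \frac{1}{\frac{66466907}{23706}} = \frac{23706}{66466907}$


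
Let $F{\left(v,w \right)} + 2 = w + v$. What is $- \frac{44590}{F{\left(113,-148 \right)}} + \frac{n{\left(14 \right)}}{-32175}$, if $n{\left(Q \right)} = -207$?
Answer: $\frac{159410101}{132275} \approx 1205.1$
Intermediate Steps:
$F{\left(v,w \right)} = -2 + v + w$ ($F{\left(v,w \right)} = -2 + \left(w + v\right) = -2 + \left(v + w\right) = -2 + v + w$)
$- \frac{44590}{F{\left(113,-148 \right)}} + \frac{n{\left(14 \right)}}{-32175} = - \frac{44590}{-2 + 113 - 148} - \frac{207}{-32175} = - \frac{44590}{-37} - - \frac{23}{3575} = \left(-44590\right) \left(- \frac{1}{37}\right) + \frac{23}{3575} = \frac{44590}{37} + \frac{23}{3575} = \frac{159410101}{132275}$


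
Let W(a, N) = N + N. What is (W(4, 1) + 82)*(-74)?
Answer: -6216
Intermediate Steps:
W(a, N) = 2*N
(W(4, 1) + 82)*(-74) = (2*1 + 82)*(-74) = (2 + 82)*(-74) = 84*(-74) = -6216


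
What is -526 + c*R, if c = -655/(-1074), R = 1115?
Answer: 165401/1074 ≈ 154.00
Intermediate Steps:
c = 655/1074 (c = -655*(-1/1074) = 655/1074 ≈ 0.60987)
-526 + c*R = -526 + (655/1074)*1115 = -526 + 730325/1074 = 165401/1074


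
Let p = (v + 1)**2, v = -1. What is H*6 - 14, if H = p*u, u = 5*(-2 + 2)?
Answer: -14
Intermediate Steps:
u = 0 (u = 5*0 = 0)
p = 0 (p = (-1 + 1)**2 = 0**2 = 0)
H = 0 (H = 0*0 = 0)
H*6 - 14 = 0*6 - 14 = 0 - 14 = -14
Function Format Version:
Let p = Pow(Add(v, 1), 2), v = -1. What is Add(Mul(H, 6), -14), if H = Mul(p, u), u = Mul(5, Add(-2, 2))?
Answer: -14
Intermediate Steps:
u = 0 (u = Mul(5, 0) = 0)
p = 0 (p = Pow(Add(-1, 1), 2) = Pow(0, 2) = 0)
H = 0 (H = Mul(0, 0) = 0)
Add(Mul(H, 6), -14) = Add(Mul(0, 6), -14) = Add(0, -14) = -14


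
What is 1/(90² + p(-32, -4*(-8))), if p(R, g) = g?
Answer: 1/8132 ≈ 0.00012297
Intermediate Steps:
1/(90² + p(-32, -4*(-8))) = 1/(90² - 4*(-8)) = 1/(8100 + 32) = 1/8132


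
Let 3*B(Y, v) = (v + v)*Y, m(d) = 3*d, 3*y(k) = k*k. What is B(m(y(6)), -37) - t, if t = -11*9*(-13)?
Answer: -2175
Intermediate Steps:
y(k) = k²/3 (y(k) = (k*k)/3 = k²/3)
t = 1287 (t = -99*(-13) = 1287)
B(Y, v) = 2*Y*v/3 (B(Y, v) = ((v + v)*Y)/3 = ((2*v)*Y)/3 = (2*Y*v)/3 = 2*Y*v/3)
B(m(y(6)), -37) - t = (⅔)*(3*((⅓)*6²))*(-37) - 1*1287 = (⅔)*(3*((⅓)*36))*(-37) - 1287 = (⅔)*(3*12)*(-37) - 1287 = (⅔)*36*(-37) - 1287 = -888 - 1287 = -2175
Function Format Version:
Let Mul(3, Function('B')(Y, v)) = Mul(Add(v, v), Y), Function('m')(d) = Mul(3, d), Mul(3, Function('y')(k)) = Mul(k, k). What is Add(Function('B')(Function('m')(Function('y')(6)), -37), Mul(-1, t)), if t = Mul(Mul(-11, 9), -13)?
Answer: -2175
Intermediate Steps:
Function('y')(k) = Mul(Rational(1, 3), Pow(k, 2)) (Function('y')(k) = Mul(Rational(1, 3), Mul(k, k)) = Mul(Rational(1, 3), Pow(k, 2)))
t = 1287 (t = Mul(-99, -13) = 1287)
Function('B')(Y, v) = Mul(Rational(2, 3), Y, v) (Function('B')(Y, v) = Mul(Rational(1, 3), Mul(Add(v, v), Y)) = Mul(Rational(1, 3), Mul(Mul(2, v), Y)) = Mul(Rational(1, 3), Mul(2, Y, v)) = Mul(Rational(2, 3), Y, v))
Add(Function('B')(Function('m')(Function('y')(6)), -37), Mul(-1, t)) = Add(Mul(Rational(2, 3), Mul(3, Mul(Rational(1, 3), Pow(6, 2))), -37), Mul(-1, 1287)) = Add(Mul(Rational(2, 3), Mul(3, Mul(Rational(1, 3), 36)), -37), -1287) = Add(Mul(Rational(2, 3), Mul(3, 12), -37), -1287) = Add(Mul(Rational(2, 3), 36, -37), -1287) = Add(-888, -1287) = -2175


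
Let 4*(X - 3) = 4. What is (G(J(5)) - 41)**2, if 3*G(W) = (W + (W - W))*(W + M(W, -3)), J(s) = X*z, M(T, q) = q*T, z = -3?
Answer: 18769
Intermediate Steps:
X = 4 (X = 3 + (1/4)*4 = 3 + 1 = 4)
M(T, q) = T*q
J(s) = -12 (J(s) = 4*(-3) = -12)
G(W) = -2*W**2/3 (G(W) = ((W + (W - W))*(W + W*(-3)))/3 = ((W + 0)*(W - 3*W))/3 = (W*(-2*W))/3 = (-2*W**2)/3 = -2*W**2/3)
(G(J(5)) - 41)**2 = (-2/3*(-12)**2 - 41)**2 = (-2/3*144 - 41)**2 = (-96 - 41)**2 = (-137)**2 = 18769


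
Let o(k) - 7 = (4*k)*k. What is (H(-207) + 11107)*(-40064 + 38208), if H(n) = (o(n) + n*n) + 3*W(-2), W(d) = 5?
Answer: -418294144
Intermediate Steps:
o(k) = 7 + 4*k**2 (o(k) = 7 + (4*k)*k = 7 + 4*k**2)
H(n) = 22 + 5*n**2 (H(n) = ((7 + 4*n**2) + n*n) + 3*5 = ((7 + 4*n**2) + n**2) + 15 = (7 + 5*n**2) + 15 = 22 + 5*n**2)
(H(-207) + 11107)*(-40064 + 38208) = ((22 + 5*(-207)**2) + 11107)*(-40064 + 38208) = ((22 + 5*42849) + 11107)*(-1856) = ((22 + 214245) + 11107)*(-1856) = (214267 + 11107)*(-1856) = 225374*(-1856) = -418294144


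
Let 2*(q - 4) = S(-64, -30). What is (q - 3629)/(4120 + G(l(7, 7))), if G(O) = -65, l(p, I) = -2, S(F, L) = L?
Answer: -728/811 ≈ -0.89766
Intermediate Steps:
q = -11 (q = 4 + (½)*(-30) = 4 - 15 = -11)
(q - 3629)/(4120 + G(l(7, 7))) = (-11 - 3629)/(4120 - 65) = -3640/4055 = -3640*1/4055 = -728/811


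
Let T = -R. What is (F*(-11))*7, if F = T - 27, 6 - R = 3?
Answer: 2310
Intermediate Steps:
R = 3 (R = 6 - 1*3 = 6 - 3 = 3)
T = -3 (T = -1*3 = -3)
F = -30 (F = -3 - 27 = -30)
(F*(-11))*7 = -30*(-11)*7 = 330*7 = 2310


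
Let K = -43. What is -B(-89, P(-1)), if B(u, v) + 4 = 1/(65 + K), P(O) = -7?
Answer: 87/22 ≈ 3.9545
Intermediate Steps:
B(u, v) = -87/22 (B(u, v) = -4 + 1/(65 - 43) = -4 + 1/22 = -87/22)
-B(-89, P(-1)) = -1*(-87/22) = 87/22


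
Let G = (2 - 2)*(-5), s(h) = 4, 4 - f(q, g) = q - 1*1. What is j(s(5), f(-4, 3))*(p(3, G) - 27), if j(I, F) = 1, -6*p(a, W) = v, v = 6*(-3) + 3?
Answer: -49/2 ≈ -24.500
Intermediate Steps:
f(q, g) = 5 - q (f(q, g) = 4 - (q - 1*1) = 4 - (q - 1) = 4 - (-1 + q) = 4 + (1 - q) = 5 - q)
G = 0 (G = 0*(-5) = 0)
v = -15 (v = -18 + 3 = -15)
p(a, W) = 5/2 (p(a, W) = -⅙*(-15) = 5/2)
j(s(5), f(-4, 3))*(p(3, G) - 27) = 1*(5/2 - 27) = 1*(-49/2) = -49/2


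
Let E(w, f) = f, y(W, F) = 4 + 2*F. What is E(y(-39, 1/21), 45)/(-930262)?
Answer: -45/930262 ≈ -4.8373e-5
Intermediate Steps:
E(y(-39, 1/21), 45)/(-930262) = 45/(-930262) = 45*(-1/930262) = -45/930262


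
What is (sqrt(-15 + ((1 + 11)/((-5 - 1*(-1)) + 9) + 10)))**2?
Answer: -13/5 ≈ -2.6000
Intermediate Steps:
(sqrt(-15 + ((1 + 11)/((-5 - 1*(-1)) + 9) + 10)))**2 = (sqrt(-15 + (12/((-5 + 1) + 9) + 10)))**2 = (sqrt(-15 + (12/(-4 + 9) + 10)))**2 = (sqrt(-15 + (12/5 + 10)))**2 = (sqrt(-15 + 62/5))**2 = (sqrt(-13/5))**2 = (I*sqrt(65)/5)**2 = -13/5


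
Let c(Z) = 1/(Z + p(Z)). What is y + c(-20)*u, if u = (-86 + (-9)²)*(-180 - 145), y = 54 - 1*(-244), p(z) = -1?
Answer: 4633/21 ≈ 220.62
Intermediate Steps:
c(Z) = 1/(-1 + Z) (c(Z) = 1/(Z - 1) = 1/(-1 + Z))
y = 298 (y = 54 + 244 = 298)
u = 1625 (u = (-86 + 81)*(-325) = -5*(-325) = 1625)
y + c(-20)*u = 298 + 1625/(-1 - 20) = 298 + 1625/(-21) = 298 - 1/21*1625 = 298 - 1625/21 = 4633/21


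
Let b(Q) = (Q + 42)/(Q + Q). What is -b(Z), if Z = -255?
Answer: -71/170 ≈ -0.41765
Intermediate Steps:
b(Q) = (42 + Q)/(2*Q) (b(Q) = (42 + Q)/((2*Q)) = (42 + Q)*(1/(2*Q)) = (42 + Q)/(2*Q))
-b(Z) = -(42 - 255)/(2*(-255)) = -(-1)*(-213)/(2*255) = -1*71/170 = -71/170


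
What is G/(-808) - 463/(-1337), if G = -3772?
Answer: 1354317/270074 ≈ 5.0146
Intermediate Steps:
G/(-808) - 463/(-1337) = -3772/(-808) - 463/(-1337) = -3772*(-1/808) - 463*(-1/1337) = 943/202 + 463/1337 = 1354317/270074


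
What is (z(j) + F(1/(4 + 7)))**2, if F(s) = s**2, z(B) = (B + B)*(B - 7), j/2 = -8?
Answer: 7931149249/14641 ≈ 5.4171e+5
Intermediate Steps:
j = -16 (j = 2*(-8) = -16)
z(B) = 2*B*(-7 + B) (z(B) = (2*B)*(-7 + B) = 2*B*(-7 + B))
(z(j) + F(1/(4 + 7)))**2 = (2*(-16)*(-7 - 16) + (1/(4 + 7))**2)**2 = (2*(-16)*(-23) + (1/11)**2)**2 = (736 + (1/11)**2)**2 = (736 + 1/121)**2 = (89057/121)**2 = 7931149249/14641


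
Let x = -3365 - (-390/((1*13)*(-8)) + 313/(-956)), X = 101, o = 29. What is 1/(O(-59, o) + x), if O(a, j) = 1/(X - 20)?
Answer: -19359/65209054 ≈ -0.00029688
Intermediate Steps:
O(a, j) = 1/81 (O(a, j) = 1/(101 - 20) = 1/81)
x = -805053/239 (x = -3365 - (-390/(13*(-8)) + 313*(-1/956)) = -3365 - (-390/(-104) - 313/956) = -3365 - (-390*(-1/104) - 313/956) = -3365 - (15/4 - 313/956) = -3365 - 1*818/239 = -3365 - 818/239 = -805053/239 ≈ -3368.4)
1/(O(-59, o) + x) = 1/(1/81 - 805053/239) = 1/(-65209054/19359) = -19359/65209054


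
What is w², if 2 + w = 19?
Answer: 289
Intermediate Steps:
w = 17 (w = -2 + 19 = 17)
w² = 17² = 289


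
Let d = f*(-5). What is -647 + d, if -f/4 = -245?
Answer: -5547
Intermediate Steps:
f = 980 (f = -4*(-245) = 980)
d = -4900 (d = 980*(-5) = -4900)
-647 + d = -647 - 4900 = -5547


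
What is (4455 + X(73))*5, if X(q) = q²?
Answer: 48920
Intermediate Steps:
(4455 + X(73))*5 = (4455 + 73²)*5 = (4455 + 5329)*5 = 9784*5 = 48920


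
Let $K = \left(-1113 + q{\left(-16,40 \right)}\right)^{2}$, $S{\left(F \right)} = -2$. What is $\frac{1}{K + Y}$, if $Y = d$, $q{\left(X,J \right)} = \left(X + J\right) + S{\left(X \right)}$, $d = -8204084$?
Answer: $- \frac{1}{7013803} \approx -1.4258 \cdot 10^{-7}$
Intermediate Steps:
$q{\left(X,J \right)} = -2 + J + X$ ($q{\left(X,J \right)} = \left(X + J\right) - 2 = \left(J + X\right) - 2 = -2 + J + X$)
$Y = -8204084$
$K = 1190281$ ($K = \left(-1113 - -22\right)^{2} = \left(-1113 + 22\right)^{2} = \left(-1091\right)^{2} = 1190281$)
$\frac{1}{K + Y} = \frac{1}{1190281 - 8204084} = \frac{1}{-7013803} = - \frac{1}{7013803}$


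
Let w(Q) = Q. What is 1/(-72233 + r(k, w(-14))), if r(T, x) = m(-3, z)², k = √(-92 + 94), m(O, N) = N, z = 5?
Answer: -1/72208 ≈ -1.3849e-5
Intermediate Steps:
k = √2 ≈ 1.4142
r(T, x) = 25 (r(T, x) = 5² = 25)
1/(-72233 + r(k, w(-14))) = 1/(-72233 + 25) = 1/(-72208) = -1/72208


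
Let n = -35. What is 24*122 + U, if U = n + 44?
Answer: 2937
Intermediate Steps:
U = 9 (U = -35 + 44 = 9)
24*122 + U = 24*122 + 9 = 2928 + 9 = 2937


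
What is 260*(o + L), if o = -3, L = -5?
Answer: -2080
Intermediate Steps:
260*(o + L) = 260*(-3 - 5) = 260*(-8) = -2080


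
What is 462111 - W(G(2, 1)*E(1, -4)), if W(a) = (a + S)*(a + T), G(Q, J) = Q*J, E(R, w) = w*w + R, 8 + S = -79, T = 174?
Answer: 473135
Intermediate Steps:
S = -87 (S = -8 - 79 = -87)
E(R, w) = R + w**2 (E(R, w) = w**2 + R = R + w**2)
G(Q, J) = J*Q
W(a) = (-87 + a)*(174 + a) (W(a) = (a - 87)*(a + 174) = (-87 + a)*(174 + a))
462111 - W(G(2, 1)*E(1, -4)) = 462111 - (-15138 + ((1*2)*(1 + (-4)**2))**2 + 87*((1*2)*(1 + (-4)**2))) = 462111 - (-15138 + (2*(1 + 16))**2 + 87*(2*(1 + 16))) = 462111 - (-15138 + (2*17)**2 + 87*(2*17)) = 462111 - (-15138 + 34**2 + 87*34) = 462111 - (-15138 + 1156 + 2958) = 462111 - 1*(-11024) = 462111 + 11024 = 473135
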